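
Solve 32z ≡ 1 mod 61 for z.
Since 61 is prime, by Fermat 32^(-1) ≡ 32^{59} ≡ 21 mod 61. Verify: 32 × 21 = 672 ≡ 1 mod 61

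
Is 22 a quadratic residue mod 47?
By Euler's criterion: 22^{23} ≡ 46 mod 47. Since this equals -1 (≡ 46), 22 is not a QR.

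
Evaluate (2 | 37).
(2/37) = 2^{18} mod 37 = -1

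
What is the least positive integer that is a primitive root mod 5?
g = 2. Powers: [2, 4, 3, 1] generates all 4 non-zero residues.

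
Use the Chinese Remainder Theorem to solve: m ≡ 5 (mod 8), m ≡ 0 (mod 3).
M = 8 × 3 = 24. M₁ = 3, y₁ ≡ 3 (mod 8). M₂ = 8, y₂ ≡ 2 (mod 3). m = 5×3×3 + 0×8×2 ≡ 21 (mod 24)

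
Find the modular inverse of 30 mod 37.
Since 37 is prime, by Fermat 30^(-1) ≡ 30^{35} ≡ 21 mod 37. Verify: 30 × 21 = 630 ≡ 1 mod 37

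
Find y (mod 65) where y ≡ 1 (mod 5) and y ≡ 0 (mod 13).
M = 5 × 13 = 65. M₁ = 13, y₁ ≡ 2 (mod 5). M₂ = 5, y₂ ≡ 8 (mod 13). y = 1×13×2 + 0×5×8 ≡ 26 (mod 65)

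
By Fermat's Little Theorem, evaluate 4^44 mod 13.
By Fermat: 4^{12} ≡ 1 (mod 13). 44 = 3×12 + 8. So 4^{44} ≡ 4^{8} ≡ 3 (mod 13)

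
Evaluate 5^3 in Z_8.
5^{3} = 125 ≡ 5 mod 8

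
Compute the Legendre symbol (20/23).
(20/23) = 20^{11} mod 23 = -1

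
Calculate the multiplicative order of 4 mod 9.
Powers of 4 mod 9: 4^1≡4, 4^2≡7, 4^3≡1. ord_9(4) = 3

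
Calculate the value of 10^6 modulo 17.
By repeated squaring (mod 17): 10^{1}≡10, 10^{2}≡15, 10^{4}≡4. Then 10^{6} = 10^{4+2} ≡ 4 × 15 ≡ 9 (mod 17)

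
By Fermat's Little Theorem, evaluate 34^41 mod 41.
By Fermat: 34^{40} ≡ 1 (mod 41). So 34^{41} = 34^{40} · 34^{1} ≡ 34^{1} ≡ 34 (mod 41)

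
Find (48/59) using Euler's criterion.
(48/59) = 48^{29} mod 59 = 1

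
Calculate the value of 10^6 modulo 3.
Using Fermat: 10^{2} ≡ 1 (mod 3). 6 ≡ 0 (mod 2). So 10^{6} ≡ 10^{0} ≡ 1 (mod 3)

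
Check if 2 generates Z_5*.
ord_5(2) divides 4. For each prime q|4: 2^{2}≡4, none ≡ 1. So 2 has order 4 and is a primitive root mod 5.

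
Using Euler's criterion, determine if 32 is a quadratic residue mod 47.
By Euler's criterion: 32^{23} ≡ 1 (mod 47). Since this equals 1, 32 is a QR.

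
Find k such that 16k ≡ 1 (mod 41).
Since 41 is prime, by Fermat 16^(-1) ≡ 16^{39} ≡ 18 (mod 41). Verify: 16 × 18 = 288 ≡ 1 (mod 41)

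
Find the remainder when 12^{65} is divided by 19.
By Fermat: 12^{18} ≡ 1 mod 19. 65 = 3×18 + 11. So 12^{65} ≡ 12^{11} ≡ 8 mod 19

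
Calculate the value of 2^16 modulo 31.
By repeated squaring (mod 31): 2^{1}≡2, 2^{2}≡4, 2^{4}≡16, 2^{8}≡8, 2^{16}≡2. So 2^{16} ≡ 2 (mod 31)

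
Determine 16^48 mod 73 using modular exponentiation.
By repeated squaring (mod 73): 16^{1}≡16, 16^{2}≡37, 16^{4}≡55, 16^{8}≡32, 16^{16}≡2, 16^{32}≡4. Then 16^{48} = 16^{32+16} ≡ 4 × 2 ≡ 8 (mod 73)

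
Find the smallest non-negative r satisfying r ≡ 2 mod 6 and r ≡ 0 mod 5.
M = 6 × 5 = 30. M₁ = 5, y₁ ≡ 5 mod 6. M₂ = 6, y₂ ≡ 1 mod 5. r = 2×5×5 + 0×6×1 ≡ 20 mod 30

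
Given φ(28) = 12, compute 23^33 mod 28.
By Euler: 23^{12} ≡ 1 mod 28 since gcd(23, 28) = 1. 33 = 2×12 + 9. So 23^{33} ≡ 23^{9} ≡ 15 mod 28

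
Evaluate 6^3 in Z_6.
6^{3} = 216 ≡ 0 mod 6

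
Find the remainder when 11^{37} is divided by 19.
By Fermat: 11^{18} ≡ 1 mod 19. 37 = 2×18 + 1. So 11^{37} ≡ 11^{1} ≡ 11 mod 19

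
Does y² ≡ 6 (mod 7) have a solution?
By Euler's criterion: 6^{3} ≡ 6 (mod 7). Since this equals -1 (≡ 6), 6 is not a QR.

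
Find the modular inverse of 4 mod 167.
Since 167 is prime, by Fermat 4^(-1) ≡ 4^{165} ≡ 42 mod 167. Verify: 4 × 42 = 168 ≡ 1 mod 167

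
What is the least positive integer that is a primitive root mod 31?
g = 3. Powers: [3, 9, 27, 19, 26, 16, 17, ...] generates all 30 non-zero residues.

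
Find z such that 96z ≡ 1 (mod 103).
Since 103 is prime, by Fermat 96^(-1) ≡ 96^{101} ≡ 44 (mod 103). Verify: 96 × 44 = 4224 ≡ 1 (mod 103)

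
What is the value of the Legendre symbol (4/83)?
(4/83) = 4^{41} mod 83 = 1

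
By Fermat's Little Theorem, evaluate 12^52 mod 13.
By Fermat: 12^{12} ≡ 1 (mod 13). 52 = 4×12 + 4. So 12^{52} ≡ 12^{4} ≡ 1 (mod 13)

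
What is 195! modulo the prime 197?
(196)! = (195)! × (196) ≡ -1 (mod 197). So (195)! ≡ -1 × (196)^(-1) ≡ (-1)×(-1) = 1 (mod 197)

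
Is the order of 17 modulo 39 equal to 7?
Powers of 17 mod 39: 17^1≡17, 17^2≡16, 17^3≡38, 17^4≡22, 17^5≡23, 17^6≡1. Already 17^6≡1, so the order is 6 < 7. No, the actual order is 6.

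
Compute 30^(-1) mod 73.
Since 73 is prime, by Fermat 30^(-1) ≡ 30^{71} ≡ 56 mod 73. Verify: 30 × 56 = 1680 ≡ 1 mod 73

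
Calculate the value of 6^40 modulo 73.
By repeated squaring mod 73: 6^{1}≡6, 6^{2}≡36, 6^{4}≡55, 6^{8}≡32, 6^{16}≡2, 6^{32}≡4. Then 6^{40} = 6^{32+8} ≡ 4 × 32 ≡ 55 mod 73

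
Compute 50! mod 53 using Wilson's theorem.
(52)! = (50)! × (51) × (52) ≡ -1 mod 53. So (50)! ≡ -1 × [(52)(51)]^(-1) ≡ 26 mod 53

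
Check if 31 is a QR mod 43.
By Euler's criterion: 31^{21} ≡ 1 mod 43. Since this equals 1, 31 is a QR.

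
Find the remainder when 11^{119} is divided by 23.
By Fermat: 11^{22} ≡ 1 mod 23. 119 = 5×22 + 9. So 11^{119} ≡ 11^{9} ≡ 19 mod 23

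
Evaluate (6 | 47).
(6/47) = 6^{23} mod 47 = 1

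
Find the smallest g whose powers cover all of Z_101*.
g = 2. Powers: [2, 4, 8, 16, 32, 64, 27, 54, 7, 14, ...] generates all 100 non-zero residues.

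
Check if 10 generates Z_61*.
ord_61(10) divides 60. For each prime q|60: 10^{30}≡60, 10^{20}≡13, 10^{12}≡58, none ≡ 1. So 10 has order 60 and is a primitive root mod 61.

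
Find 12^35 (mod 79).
By repeated squaring (mod 79): 12^{1}≡12, 12^{2}≡65, 12^{4}≡38, 12^{8}≡22, 12^{16}≡10, 12^{32}≡21. Then 12^{35} = 12^{32+2+1} ≡ 21 × 65 × 12 ≡ 27 (mod 79)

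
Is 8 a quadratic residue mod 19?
By Euler's criterion: 8^{9} ≡ 18 mod 19. Since this equals -1 (≡ 18), 8 is not a QR.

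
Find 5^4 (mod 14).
5^{4} = 625 ≡ 9 (mod 14)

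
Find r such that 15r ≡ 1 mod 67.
Since 67 is prime, by Fermat 15^(-1) ≡ 15^{65} ≡ 9 mod 67. Verify: 15 × 9 = 135 ≡ 1 mod 67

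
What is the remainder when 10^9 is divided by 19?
By repeated squaring mod 19: 10^{1}≡10, 10^{2}≡5, 10^{4}≡6, 10^{8}≡17. Then 10^{9} = 10^{8+1} ≡ 17 × 10 ≡ 18 mod 19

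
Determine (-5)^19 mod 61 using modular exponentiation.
By repeated squaring mod 61: (-5)^{1}≡56, (-5)^{2}≡25, (-5)^{4}≡15, (-5)^{8}≡42, (-5)^{16}≡56. Then (-5)^{19} = (-5)^{16+2+1} ≡ 56 × 25 × 56 ≡ 15 mod 61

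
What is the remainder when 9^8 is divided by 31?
By repeated squaring mod 31: 9^{1}≡9, 9^{2}≡19, 9^{4}≡20, 9^{8}≡28. So 9^{8} ≡ 28 mod 31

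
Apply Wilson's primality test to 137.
(136)! mod 137 = 136. Since 136 ≡ -1 mod 137, 137 is prime.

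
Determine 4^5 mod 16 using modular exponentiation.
By repeated squaring mod 16: 4^{1}≡4, 4^{2}≡0, 4^{4}≡0. Then 4^{5} = 4^{4+1} ≡ 0 × 4 ≡ 0 mod 16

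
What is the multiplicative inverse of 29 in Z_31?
Since 31 is prime, by Fermat 29^(-1) ≡ 29^{29} ≡ 15 (mod 31). Verify: 29 × 15 = 435 ≡ 1 (mod 31)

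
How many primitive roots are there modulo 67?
Number of primitive roots mod 67 = φ(p-1) = φ(66) = 20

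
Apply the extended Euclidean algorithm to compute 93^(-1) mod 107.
Extended GCD: 93(-23) + 107(20) = 1. So 93^(-1) ≡ -23 ≡ 84 mod 107. Verify: 93 × 84 = 7812 ≡ 1 mod 107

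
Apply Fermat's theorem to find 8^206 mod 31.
By Fermat: 8^{30} ≡ 1 mod 31. 206 ≡ 26 mod 30. So 8^{206} ≡ 8^{26} ≡ 8 mod 31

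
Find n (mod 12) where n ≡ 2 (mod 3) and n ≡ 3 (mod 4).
M = 3 × 4 = 12. M₁ = 4, y₁ ≡ 1 (mod 3). M₂ = 3, y₂ ≡ 3 (mod 4). n = 2×4×1 + 3×3×3 ≡ 11 (mod 12)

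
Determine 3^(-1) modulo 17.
Since 17 is prime, by Fermat 3^(-1) ≡ 3^{15} ≡ 6 (mod 17). Verify: 3 × 6 = 18 ≡ 1 (mod 17)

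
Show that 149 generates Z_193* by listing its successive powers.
149^1, 149^2, ..., 149^{192} mod 193: [149, 6, 122, 36, 153, 23, 146, 138, 104, 56, 45, 143, 77, 86, 76, 130, 70, 8, 34, 48, 11, 95, 66, 184, 10, 139, 60, 62, 167, 179, 37, 109, 29, 75, 174, 64, 79, 191, 88, 181, 142, 121, 80, 147, 94, 110, 178, 81, 103, 100, 39, 21, 41, 126, 53, 177, 125, 97, 171, 3, 61, 18, 173, 108, 73, 69, 52, 28, 119, 168, 135, 43, 38, 65, 35, 4, 17, 24, 102, 144, 33, 92, 5, 166, 30, 31, 180, 186, 115, 151, 111, 134, 87, 32, 136, 192, 44, 187, 71, 157, 40, 170, 47, 55, 89, 137, 148, 50, 116, 107, 117, 63, 123, 185, 159, 145, 182, 98, 127, 9, 183, 54, 133, 131, 26, 14, 156, 84, 164, 118, 19, 129, 114, 2, 105, 12, 51, 72, 113, 46, 99, 83, 15, 112, 90, 93, 154, 172, 152, 67, 140, 16, 68, 96, 22, 190, 132, 175, 20, 85, 120, 124, 141, 165, 74, 25, 58, 150, 155, 128, 158, 189, 176, 169, 91, 49, 160, 101, 188, 27, 163, 162, 13, 7, 78, 42, 82, 59, 106, 161, 57, 1]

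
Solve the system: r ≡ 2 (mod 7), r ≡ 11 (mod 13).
M = 7 × 13 = 91. M₁ = 13, y₁ ≡ 6 (mod 7). M₂ = 7, y₂ ≡ 2 (mod 13). r = 2×13×6 + 11×7×2 ≡ 37 (mod 91)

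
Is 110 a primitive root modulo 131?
ord_131(110) divides 130. For each prime q|130: 110^{65}≡130, 110^{26}≡61, 110^{10}≡60, none ≡ 1. So 110 has order 130 and is a primitive root mod 131.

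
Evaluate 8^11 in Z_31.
By repeated squaring (mod 31): 8^{1}≡8, 8^{2}≡2, 8^{4}≡4, 8^{8}≡16. Then 8^{11} = 8^{8+2+1} ≡ 16 × 2 × 8 ≡ 8 (mod 31)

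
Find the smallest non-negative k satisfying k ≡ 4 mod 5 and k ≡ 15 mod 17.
M = 5 × 17 = 85. M₁ = 17, y₁ ≡ 3 mod 5. M₂ = 5, y₂ ≡ 7 mod 17. k = 4×17×3 + 15×5×7 ≡ 49 mod 85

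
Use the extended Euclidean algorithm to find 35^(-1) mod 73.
Extended GCD: 35(-25) + 73(12) = 1. So 35^(-1) ≡ -25 ≡ 48 (mod 73). Verify: 35 × 48 = 1680 ≡ 1 (mod 73)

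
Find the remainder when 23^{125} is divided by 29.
By Fermat: 23^{28} ≡ 1 mod 29. 125 = 4×28 + 13. So 23^{125} ≡ 23^{13} ≡ 24 mod 29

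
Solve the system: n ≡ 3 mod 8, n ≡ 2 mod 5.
M = 8 × 5 = 40. M₁ = 5, y₁ ≡ 5 mod 8. M₂ = 8, y₂ ≡ 2 mod 5. n = 3×5×5 + 2×8×2 ≡ 27 mod 40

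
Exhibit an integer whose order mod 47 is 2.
46 has order 2 mod 47 since 46^{2} ≡ 1 mod 47 and no smaller power works.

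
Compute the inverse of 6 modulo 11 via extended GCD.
Extended GCD: 6(2) + 11(-1) = 1. So 6^(-1) ≡ 2 (mod 11). Verify: 6 × 2 = 12 ≡ 1 (mod 11)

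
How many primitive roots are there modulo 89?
A prime p has φ(p-1) primitive roots; here φ(88) = 40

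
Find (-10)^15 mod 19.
By repeated squaring mod 19: (-10)^{1}≡9, (-10)^{2}≡5, (-10)^{4}≡6, (-10)^{8}≡17. Then (-10)^{15} = (-10)^{8+4+2+1} ≡ 17 × 6 × 5 × 9 ≡ 11 mod 19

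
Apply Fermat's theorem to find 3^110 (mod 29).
By Fermat: 3^{28} ≡ 1 (mod 29). 110 = 3×28 + 26. So 3^{110} ≡ 3^{26} ≡ 13 (mod 29)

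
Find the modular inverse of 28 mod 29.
Since 29 is prime, by Fermat 28^(-1) ≡ 28^{27} ≡ 28 mod 29. Verify: 28 × 28 = 784 ≡ 1 mod 29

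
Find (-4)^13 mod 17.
By repeated squaring mod 17: (-4)^{1}≡13, (-4)^{2}≡16, (-4)^{4}≡1, (-4)^{8}≡1. Then (-4)^{13} = (-4)^{8+4+1} ≡ 1 × 1 × 13 ≡ 13 mod 17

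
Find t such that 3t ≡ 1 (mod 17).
Since 17 is prime, by Fermat 3^(-1) ≡ 3^{15} ≡ 6 (mod 17). Verify: 3 × 6 = 18 ≡ 1 (mod 17)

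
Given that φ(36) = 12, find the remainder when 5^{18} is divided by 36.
By Euler: 5^{12} ≡ 1 (mod 36) since gcd(5, 36) = 1. 18 = 1×12 + 6. So 5^{18} ≡ 5^{6} ≡ 1 (mod 36)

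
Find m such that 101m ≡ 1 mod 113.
Since 113 is prime, by Fermat 101^(-1) ≡ 101^{111} ≡ 47 mod 113. Verify: 101 × 47 = 4747 ≡ 1 mod 113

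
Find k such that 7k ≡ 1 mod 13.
Since 13 is prime, by Fermat 7^(-1) ≡ 7^{11} ≡ 2 mod 13. Verify: 7 × 2 = 14 ≡ 1 mod 13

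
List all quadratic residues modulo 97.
Quadratic residues modulo 97: {1, 2, 3, 4, 6, 8, 9, 11, 12, 16, 18, 22, 24, 25, 27, 31, 32, 33, 35, 36, 43, 44, 47, 48, 49, 50, 53, 54, 61, 62, 64, 65, 66, 70, 72, 73, 75, 79, 81, 85, 86, 88, 89, 91, 93, 94, 95, 96}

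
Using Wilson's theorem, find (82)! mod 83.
By Wilson's theorem, (82)! ≡ -1 ≡ 82 (mod 83)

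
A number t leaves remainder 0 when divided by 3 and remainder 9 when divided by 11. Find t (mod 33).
M = 3 × 11 = 33. M₁ = 11, y₁ ≡ 2 (mod 3). M₂ = 3, y₂ ≡ 4 (mod 11). t = 0×11×2 + 9×3×4 ≡ 9 (mod 33)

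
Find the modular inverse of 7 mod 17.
Since 17 is prime, by Fermat 7^(-1) ≡ 7^{15} ≡ 5 mod 17. Verify: 7 × 5 = 35 ≡ 1 mod 17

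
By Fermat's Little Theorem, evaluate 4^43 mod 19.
By Fermat: 4^{18} ≡ 1 mod 19. 43 = 2×18 + 7. So 4^{43} ≡ 4^{7} ≡ 6 mod 19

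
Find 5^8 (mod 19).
By repeated squaring (mod 19): 5^{1}≡5, 5^{2}≡6, 5^{4}≡17, 5^{8}≡4. So 5^{8} ≡ 4 (mod 19)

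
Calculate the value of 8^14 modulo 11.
Using Fermat: 8^{10} ≡ 1 (mod 11). 14 ≡ 4 (mod 10). So 8^{14} ≡ 8^{4} ≡ 4 (mod 11)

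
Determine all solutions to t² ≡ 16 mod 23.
The square roots of 16 mod 23 are 4 and 19. Verify: 4² = 16 ≡ 16 mod 23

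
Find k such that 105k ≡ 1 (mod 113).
Since 113 is prime, by Fermat 105^(-1) ≡ 105^{111} ≡ 14 (mod 113). Verify: 105 × 14 = 1470 ≡ 1 (mod 113)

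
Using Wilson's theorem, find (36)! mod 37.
By Wilson's theorem, (36)! ≡ -1 ≡ 36 (mod 37)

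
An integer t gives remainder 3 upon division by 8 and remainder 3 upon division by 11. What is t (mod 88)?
M = 8 × 11 = 88. M₁ = 11, y₁ ≡ 3 (mod 8). M₂ = 8, y₂ ≡ 7 (mod 11). t = 3×11×3 + 3×8×7 ≡ 3 (mod 88)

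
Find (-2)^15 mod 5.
Using Fermat: (-2)^{4} ≡ 1 mod 5. 15 ≡ 3 mod 4. So (-2)^{15} ≡ (-2)^{3} ≡ 2 mod 5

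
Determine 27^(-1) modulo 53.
Since 53 is prime, by Fermat 27^(-1) ≡ 27^{51} ≡ 2 mod 53. Verify: 27 × 2 = 54 ≡ 1 mod 53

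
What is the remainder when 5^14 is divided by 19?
By repeated squaring mod 19: 5^{1}≡5, 5^{2}≡6, 5^{4}≡17, 5^{8}≡4. Then 5^{14} = 5^{8+4+2} ≡ 4 × 17 × 6 ≡ 9 mod 19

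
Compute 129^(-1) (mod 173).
Since 173 is prime, by Fermat 129^(-1) ≡ 129^{171} ≡ 114 (mod 173). Verify: 129 × 114 = 14706 ≡ 1 (mod 173)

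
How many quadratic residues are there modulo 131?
The squaring map on Z_131* is 2-to-1, so there are (130)/2 = 65 QRs.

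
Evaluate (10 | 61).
(10/61) = 10^{30} mod 61 = -1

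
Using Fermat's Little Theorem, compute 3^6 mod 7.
By Fermat's Little Theorem, 3^{6} ≡ 1 (mod 7) since 7 is prime and gcd(3, 7) = 1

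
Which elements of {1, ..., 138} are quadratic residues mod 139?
QRs mod 139: {1, 4, 5, 6, 7, 9, 11, 13, 16, 20, 24, 25, 28, 29, 30, 31, 34, 35, 36, 37, 38, 41, 42, 44, 45, 46, 47, 49, 51, 52, 54, 55, 57, 63, 64, 65, 66, 67, 69, 71, 77, 78, 79, 80, 81, 83, 86, 89, 91, 96, 99, 100, 106, 107, 112, 113, 116, 117, 118, 120, 121, 122, 124, 125, 127, 129, 131, 136, 137}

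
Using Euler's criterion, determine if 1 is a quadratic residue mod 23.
By Euler's criterion: 1^{11} ≡ 1 mod 23. Since this equals 1, 1 is a QR.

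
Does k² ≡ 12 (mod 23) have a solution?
By Euler's criterion: 12^{11} ≡ 1 (mod 23). Since this equals 1, 12 is a QR.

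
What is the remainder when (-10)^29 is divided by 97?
By repeated squaring (mod 97): (-10)^{1}≡87, (-10)^{2}≡3, (-10)^{4}≡9, (-10)^{8}≡81, (-10)^{16}≡62. Then (-10)^{29} = (-10)^{16+8+4+1} ≡ 62 × 81 × 9 × 87 ≡ 40 (mod 97)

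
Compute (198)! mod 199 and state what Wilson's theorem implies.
(198)! mod 199 = 198. Since this equals -1 (mod 199), Wilson confirms 199 is prime.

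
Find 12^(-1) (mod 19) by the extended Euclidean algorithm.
Extended GCD: 12(8) + 19(-5) = 1. So 12^(-1) ≡ 8 (mod 19). Verify: 12 × 8 = 96 ≡ 1 (mod 19)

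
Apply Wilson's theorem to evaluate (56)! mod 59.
(58)! = (56)! × (57) × (58) ≡ -1 (mod 59). So (56)! ≡ -1 × [(58)(57)]^(-1) ≡ 29 (mod 59)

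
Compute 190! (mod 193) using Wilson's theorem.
(192)! = (190)! × (191) × (192) ≡ -1 (mod 193). So (190)! ≡ -1 × [(192)(191)]^(-1) ≡ 96 (mod 193)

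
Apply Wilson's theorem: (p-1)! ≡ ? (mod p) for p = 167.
By Wilson's theorem, (166)! ≡ -1 ≡ 166 (mod 167)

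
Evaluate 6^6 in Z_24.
By repeated squaring (mod 24): 6^{1}≡6, 6^{2}≡12, 6^{4}≡0. Then 6^{6} = 6^{4+2} ≡ 0 × 12 ≡ 0 (mod 24)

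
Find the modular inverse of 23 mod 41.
Since 41 is prime, by Fermat 23^(-1) ≡ 23^{39} ≡ 25 mod 41. Verify: 23 × 25 = 575 ≡ 1 mod 41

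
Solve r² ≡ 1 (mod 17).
The square roots of 1 mod 17 are 1 and 16. Verify: 1² = 1 ≡ 1 (mod 17)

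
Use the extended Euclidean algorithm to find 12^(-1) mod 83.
Extended GCD: 12(7) + 83(-1) = 1. So 12^(-1) ≡ 7 (mod 83). Verify: 12 × 7 = 84 ≡ 1 (mod 83)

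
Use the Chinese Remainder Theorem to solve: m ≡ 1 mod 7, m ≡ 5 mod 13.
M = 7 × 13 = 91. M₁ = 13, y₁ ≡ 6 mod 7. M₂ = 7, y₂ ≡ 2 mod 13. m = 1×13×6 + 5×7×2 ≡ 57 mod 91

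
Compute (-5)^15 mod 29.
By repeated squaring (mod 29): (-5)^{1}≡24, (-5)^{2}≡25, (-5)^{4}≡16, (-5)^{8}≡24. Then (-5)^{15} = (-5)^{8+4+2+1} ≡ 24 × 16 × 25 × 24 ≡ 24 (mod 29)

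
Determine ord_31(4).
Powers of 4 mod 31: 4^1≡4, 4^2≡16, 4^3≡2, 4^4≡8, 4^5≡1. ord_31(4) = 5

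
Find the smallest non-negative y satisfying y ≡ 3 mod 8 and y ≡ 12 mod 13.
M = 8 × 13 = 104. M₁ = 13, y₁ ≡ 5 mod 8. M₂ = 8, y₂ ≡ 5 mod 13. y = 3×13×5 + 12×8×5 ≡ 51 mod 104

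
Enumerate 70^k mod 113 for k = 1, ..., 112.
70^1, 70^2, ..., 70^{112} mod 113: [70, 41, 45, 99, 37, 104, 48, 83, 47, 13, 6, 81, 20, 44, 29, 109, 59, 62, 46, 56, 78, 36, 34, 7, 38, 61, 89, 15, 33, 50, 110, 16, 103, 91, 42, 2, 27, 82, 90, 85, 74, 95, 96, 53, 94, 26, 12, 49, 40, 88, 58, 105, 5, 11, 92, 112, 43, 72, 68, 14, 76, 9, 65, 30, 66, 100, 107, 32, 93, 69, 84, 4, 54, 51, 67, 57, 35, 77, 79, 106, 75, 52, 24, 98, 80, 63, 3, 97, 10, 22, 71, 111, 86, 31, 23, 28, 39, 18, 17, 60, 19, 87, 101, 64, 73, 25, 55, 8, 108, 102, 21, 1]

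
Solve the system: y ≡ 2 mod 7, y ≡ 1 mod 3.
M = 7 × 3 = 21. M₁ = 3, y₁ ≡ 5 mod 7. M₂ = 7, y₂ ≡ 1 mod 3. y = 2×3×5 + 1×7×1 ≡ 16 mod 21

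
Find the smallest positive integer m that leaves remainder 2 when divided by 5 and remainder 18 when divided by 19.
M = 5 × 19 = 95. M₁ = 19, y₁ ≡ 4 (mod 5). M₂ = 5, y₂ ≡ 4 (mod 19). m = 2×19×4 + 18×5×4 ≡ 37 (mod 95)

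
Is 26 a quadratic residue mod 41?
By Euler's criterion: 26^{20} ≡ 40 mod 41. Since this equals -1 (≡ 40), 26 is not a QR.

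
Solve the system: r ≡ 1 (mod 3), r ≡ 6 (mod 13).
M = 3 × 13 = 39. M₁ = 13, y₁ ≡ 1 (mod 3). M₂ = 3, y₂ ≡ 9 (mod 13). r = 1×13×1 + 6×3×9 ≡ 19 (mod 39)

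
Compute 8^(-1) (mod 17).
Since 17 is prime, by Fermat 8^(-1) ≡ 8^{15} ≡ 15 (mod 17). Verify: 8 × 15 = 120 ≡ 1 (mod 17)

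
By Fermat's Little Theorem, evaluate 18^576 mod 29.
By Fermat: 18^{28} ≡ 1 (mod 29). 576 ≡ 16 (mod 28). So 18^{576} ≡ 18^{16} ≡ 24 (mod 29)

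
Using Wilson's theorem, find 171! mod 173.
(172)! = (171)! × (172) ≡ -1 mod 173. So (171)! ≡ -1 × (172)^(-1) ≡ (-1)×(-1) = 1 mod 173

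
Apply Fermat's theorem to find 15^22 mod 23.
By Fermat's Little Theorem, 15^{22} ≡ 1 mod 23 since 23 is prime and gcd(15, 23) = 1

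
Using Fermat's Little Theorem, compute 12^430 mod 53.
By Fermat: 12^{52} ≡ 1 mod 53. 430 ≡ 14 mod 52. So 12^{430} ≡ 12^{14} ≡ 11 mod 53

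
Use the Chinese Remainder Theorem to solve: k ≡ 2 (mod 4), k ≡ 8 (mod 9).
M = 4 × 9 = 36. M₁ = 9, y₁ ≡ 1 (mod 4). M₂ = 4, y₂ ≡ 7 (mod 9). k = 2×9×1 + 8×4×7 ≡ 26 (mod 36)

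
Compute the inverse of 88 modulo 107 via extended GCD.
Extended GCD: 88(45) + 107(-37) = 1. So 88^(-1) ≡ 45 (mod 107). Verify: 88 × 45 = 3960 ≡ 1 (mod 107)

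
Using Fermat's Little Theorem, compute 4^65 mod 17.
By Fermat: 4^{16} ≡ 1 mod 17. 65 = 4×16 + 1. So 4^{65} ≡ 4^{1} ≡ 4 mod 17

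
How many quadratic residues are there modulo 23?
The squaring map on Z_23* is 2-to-1, so there are (22)/2 = 11 QRs.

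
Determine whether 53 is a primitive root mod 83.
ord_83(53) divides 82. For each prime q|82: 53^{41}≡82, 53^{2}≡70, none ≡ 1. So 53 has order 82 and is a primitive root mod 83.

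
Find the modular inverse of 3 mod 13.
Since 13 is prime, by Fermat 3^(-1) ≡ 3^{11} ≡ 9 mod 13. Verify: 3 × 9 = 27 ≡ 1 mod 13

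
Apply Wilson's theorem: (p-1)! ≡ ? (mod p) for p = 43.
By Wilson's theorem, (42)! ≡ -1 ≡ 42 (mod 43)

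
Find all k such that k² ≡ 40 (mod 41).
The square roots of 40 mod 41 are 32 and 9. Verify: 32² = 1024 ≡ 40 (mod 41)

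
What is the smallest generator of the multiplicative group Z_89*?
g = 3. Powers: [3, 9, 27, 81, 65, 17, 51, 64, 14, ...] generates all 88 non-zero residues.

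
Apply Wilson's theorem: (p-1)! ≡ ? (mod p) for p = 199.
By Wilson's theorem, (198)! ≡ -1 ≡ 198 (mod 199)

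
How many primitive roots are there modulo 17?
Number of primitive roots mod 17 = φ(p-1) = φ(16) = 8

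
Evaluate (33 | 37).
(33/37) = 33^{18} mod 37 = 1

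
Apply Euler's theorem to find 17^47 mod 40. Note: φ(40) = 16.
By Euler: 17^{16} ≡ 1 mod 40 since gcd(17, 40) = 1. 47 = 2×16 + 15. So 17^{47} ≡ 17^{15} ≡ 33 mod 40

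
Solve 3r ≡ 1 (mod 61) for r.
Since 61 is prime, by Fermat 3^(-1) ≡ 3^{59} ≡ 41 (mod 61). Verify: 3 × 41 = 123 ≡ 1 (mod 61)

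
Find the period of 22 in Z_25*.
Powers of 22 mod 25: 22^1≡22, 22^2≡9, 22^3≡23, 22^4≡6, 22^5≡7, 22^6≡4, 22^7≡13, 22^8≡11, 22^9≡17, 22^10≡24, 22^11≡3, 22^12≡16, 22^13≡2, 22^14≡19, 22^15≡18, 22^16≡21, 22^17≡12, 22^18≡14, 22^19≡8, 22^20≡1. ord_25(22) = 20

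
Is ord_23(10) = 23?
Powers of 10 mod 23: 10^1≡10, 10^2≡8, 10^3≡11, 10^4≡18, 10^5≡19, 10^6≡6, 10^7≡14, 10^8≡2, 10^9≡20, 10^10≡16, 10^11≡22, 10^12≡13, 10^13≡15, 10^14≡12, 10^15≡5, 10^16≡4, 10^17≡17, 10^18≡9, 10^19≡21, 10^20≡3, 10^21≡7, 10^22≡1. Already 10^22≡1, so the order is 22 < 23. No, the actual order is 22.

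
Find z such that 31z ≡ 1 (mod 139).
Since 139 is prime, by Fermat 31^(-1) ≡ 31^{137} ≡ 9 (mod 139). Verify: 31 × 9 = 279 ≡ 1 (mod 139)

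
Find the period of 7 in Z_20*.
Powers of 7 mod 20: 7^1≡7, 7^2≡9, 7^3≡3, 7^4≡1. Order = 4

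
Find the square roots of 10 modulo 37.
The square roots of 10 mod 37 are 26 and 11. Verify: 26² = 676 ≡ 10 (mod 37)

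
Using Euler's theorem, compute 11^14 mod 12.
By Euler: 11^{4} ≡ 1 (mod 12) since gcd(11, 12) = 1. 14 = 3×4 + 2. So 11^{14} ≡ 11^{2} ≡ 1 (mod 12)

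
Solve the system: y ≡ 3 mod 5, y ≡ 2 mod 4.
M = 5 × 4 = 20. M₁ = 4, y₁ ≡ 4 mod 5. M₂ = 5, y₂ ≡ 1 mod 4. y = 3×4×4 + 2×5×1 ≡ 18 mod 20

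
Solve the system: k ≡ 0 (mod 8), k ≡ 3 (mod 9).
M = 8 × 9 = 72. M₁ = 9, y₁ ≡ 1 (mod 8). M₂ = 8, y₂ ≡ 8 (mod 9). k = 0×9×1 + 3×8×8 ≡ 48 (mod 72)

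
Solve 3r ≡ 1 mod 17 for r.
Since 17 is prime, by Fermat 3^(-1) ≡ 3^{15} ≡ 6 mod 17. Verify: 3 × 6 = 18 ≡ 1 mod 17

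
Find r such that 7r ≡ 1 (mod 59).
Since 59 is prime, by Fermat 7^(-1) ≡ 7^{57} ≡ 17 (mod 59). Verify: 7 × 17 = 119 ≡ 1 (mod 59)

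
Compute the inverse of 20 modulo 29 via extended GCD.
Extended GCD: 20(-13) + 29(9) = 1. So 20^(-1) ≡ -13 ≡ 16 (mod 29). Verify: 20 × 16 = 320 ≡ 1 (mod 29)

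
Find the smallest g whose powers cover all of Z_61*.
g = 2. For each prime q|60: 2^{30}≡60, 2^{20}≡47, 2^{12}≡9, none ≡ 1, so ord_61(2) = 60 and 2 is a primitive root.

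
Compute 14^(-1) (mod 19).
Since 19 is prime, by Fermat 14^(-1) ≡ 14^{17} ≡ 15 (mod 19). Verify: 14 × 15 = 210 ≡ 1 (mod 19)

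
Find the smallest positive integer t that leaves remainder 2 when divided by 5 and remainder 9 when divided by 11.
M = 5 × 11 = 55. M₁ = 11, y₁ ≡ 1 mod 5. M₂ = 5, y₂ ≡ 9 mod 11. t = 2×11×1 + 9×5×9 ≡ 42 mod 55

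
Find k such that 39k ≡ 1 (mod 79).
Since 79 is prime, by Fermat 39^(-1) ≡ 39^{77} ≡ 77 (mod 79). Verify: 39 × 77 = 3003 ≡ 1 (mod 79)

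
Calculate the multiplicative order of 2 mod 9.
Powers of 2 mod 9: 2^1≡2, 2^2≡4, 2^3≡8, 2^4≡7, 2^5≡5, 2^6≡1. So the order of 2 is 6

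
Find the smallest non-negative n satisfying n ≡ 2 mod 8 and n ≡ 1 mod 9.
M = 8 × 9 = 72. M₁ = 9, y₁ ≡ 1 mod 8. M₂ = 8, y₂ ≡ 8 mod 9. n = 2×9×1 + 1×8×8 ≡ 10 mod 72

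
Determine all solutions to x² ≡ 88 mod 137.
The square roots of 88 mod 137 are 122 and 15. Verify: 122² = 14884 ≡ 88 mod 137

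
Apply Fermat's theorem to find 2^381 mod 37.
By Fermat: 2^{36} ≡ 1 mod 37. 381 ≡ 21 mod 36. So 2^{381} ≡ 2^{21} ≡ 29 mod 37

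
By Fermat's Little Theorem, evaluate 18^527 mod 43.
By Fermat: 18^{42} ≡ 1 (mod 43). 527 ≡ 23 (mod 42). So 18^{527} ≡ 18^{23} ≡ 20 (mod 43)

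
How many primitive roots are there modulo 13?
A prime p has φ(p-1) primitive roots; here φ(12) = 4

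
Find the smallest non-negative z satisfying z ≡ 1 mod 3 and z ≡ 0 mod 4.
M = 3 × 4 = 12. M₁ = 4, y₁ ≡ 1 mod 3. M₂ = 3, y₂ ≡ 3 mod 4. z = 1×4×1 + 0×3×3 ≡ 4 mod 12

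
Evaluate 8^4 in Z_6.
8^{4} = 4096 ≡ 4 (mod 6)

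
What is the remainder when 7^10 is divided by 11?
Using Fermat: 7^{10} ≡ 1 (mod 11). 10 ≡ 0 (mod 10). So 7^{10} ≡ 7^{0} ≡ 1 (mod 11)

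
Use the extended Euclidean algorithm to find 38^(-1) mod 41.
Extended GCD: 38(-14) + 41(13) = 1. So 38^(-1) ≡ -14 ≡ 27 (mod 41). Verify: 38 × 27 = 1026 ≡ 1 (mod 41)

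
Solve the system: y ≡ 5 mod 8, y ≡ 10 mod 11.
M = 8 × 11 = 88. M₁ = 11, y₁ ≡ 3 mod 8. M₂ = 8, y₂ ≡ 7 mod 11. y = 5×11×3 + 10×8×7 ≡ 21 mod 88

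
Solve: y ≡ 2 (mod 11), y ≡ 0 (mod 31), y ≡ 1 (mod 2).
M = 11 × 31 × 2 = 682. M₁ = 62, y₁ ≡ 8 (mod 11). M₂ = 22, y₂ ≡ 24 (mod 31). M₃ = 341, y₃ ≡ 1 (mod 2). y = 2×62×8 + 0×22×24 + 1×341×1 ≡ 651 (mod 682)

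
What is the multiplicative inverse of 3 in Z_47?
Since 47 is prime, by Fermat 3^(-1) ≡ 3^{45} ≡ 16 mod 47. Verify: 3 × 16 = 48 ≡ 1 mod 47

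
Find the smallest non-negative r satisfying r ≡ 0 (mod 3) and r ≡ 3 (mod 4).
M = 3 × 4 = 12. M₁ = 4, y₁ ≡ 1 (mod 3). M₂ = 3, y₂ ≡ 3 (mod 4). r = 0×4×1 + 3×3×3 ≡ 3 (mod 12)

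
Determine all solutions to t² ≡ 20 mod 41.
The square roots of 20 mod 41 are 26 and 15. Verify: 26² = 676 ≡ 20 mod 41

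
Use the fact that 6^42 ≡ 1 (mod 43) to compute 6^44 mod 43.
By Fermat: 6^{42} ≡ 1 (mod 43). So 6^{44} = 6^{42} · 6^{2} ≡ 6^{2} ≡ 36 (mod 43)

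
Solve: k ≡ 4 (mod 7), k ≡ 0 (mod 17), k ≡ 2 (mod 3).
M = 7 × 17 × 3 = 357. M₁ = 51, y₁ ≡ 4 (mod 7). M₂ = 21, y₂ ≡ 13 (mod 17). M₃ = 119, y₃ ≡ 2 (mod 3). k = 4×51×4 + 0×21×13 + 2×119×2 ≡ 221 (mod 357)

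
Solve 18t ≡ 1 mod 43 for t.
Since 43 is prime, by Fermat 18^(-1) ≡ 18^{41} ≡ 12 mod 43. Verify: 18 × 12 = 216 ≡ 1 mod 43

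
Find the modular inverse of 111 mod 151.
Since 151 is prime, by Fermat 111^(-1) ≡ 111^{149} ≡ 117 (mod 151). Verify: 111 × 117 = 12987 ≡ 1 (mod 151)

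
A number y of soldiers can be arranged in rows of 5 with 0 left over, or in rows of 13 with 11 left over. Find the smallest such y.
M = 5 × 13 = 65. M₁ = 13, y₁ ≡ 2 mod 5. M₂ = 5, y₂ ≡ 8 mod 13. y = 0×13×2 + 11×5×8 ≡ 50 mod 65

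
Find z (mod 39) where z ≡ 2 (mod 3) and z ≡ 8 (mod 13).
M = 3 × 13 = 39. M₁ = 13, y₁ ≡ 1 (mod 3). M₂ = 3, y₂ ≡ 9 (mod 13). z = 2×13×1 + 8×3×9 ≡ 8 (mod 39)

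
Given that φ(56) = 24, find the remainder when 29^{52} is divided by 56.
By Euler: 29^{24} ≡ 1 mod 56 since gcd(29, 56) = 1. 52 = 2×24 + 4. So 29^{52} ≡ 29^{4} ≡ 1 mod 56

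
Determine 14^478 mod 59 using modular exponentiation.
Using Fermat: 14^{58} ≡ 1 mod 59. 478 ≡ 14 mod 58. So 14^{478} ≡ 14^{14} ≡ 27 mod 59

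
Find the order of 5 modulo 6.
Powers of 5 mod 6: 5^1≡5, 5^2≡1. ord_6(5) = 2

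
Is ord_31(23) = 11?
Powers of 23 mod 31: 23^1≡23, 23^2≡2, 23^3≡15, 23^4≡4, 23^5≡30, 23^6≡8, 23^7≡29, 23^8≡16, 23^9≡27, 23^10≡1. Already 23^10≡1, so the order is 10 < 11. No, the actual order is 10.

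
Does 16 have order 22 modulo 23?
16^{11} ≡ 1 (mod 23) and 11 < 22, so ord_23(16) = 11 ≠ 22 and 16 is not a primitive root.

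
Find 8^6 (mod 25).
By repeated squaring (mod 25): 8^{1}≡8, 8^{2}≡14, 8^{4}≡21. Then 8^{6} = 8^{4+2} ≡ 21 × 14 ≡ 19 (mod 25)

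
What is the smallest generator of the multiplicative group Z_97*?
g = 5. Powers: [5, 25, 28, 43, 21, 8, ...] generates all 96 non-zero residues.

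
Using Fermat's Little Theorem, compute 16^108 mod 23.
By Fermat: 16^{22} ≡ 1 (mod 23). 108 = 4×22 + 20. So 16^{108} ≡ 16^{20} ≡ 8 (mod 23)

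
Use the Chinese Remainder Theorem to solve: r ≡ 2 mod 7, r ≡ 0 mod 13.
M = 7 × 13 = 91. M₁ = 13, y₁ ≡ 6 mod 7. M₂ = 7, y₂ ≡ 2 mod 13. r = 2×13×6 + 0×7×2 ≡ 65 mod 91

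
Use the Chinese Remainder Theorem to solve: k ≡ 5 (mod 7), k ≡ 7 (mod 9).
M = 7 × 9 = 63. M₁ = 9, y₁ ≡ 4 (mod 7). M₂ = 7, y₂ ≡ 4 (mod 9). k = 5×9×4 + 7×7×4 ≡ 61 (mod 63)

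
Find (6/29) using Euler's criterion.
(6/29) = 6^{14} mod 29 = 1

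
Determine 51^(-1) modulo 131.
Since 131 is prime, by Fermat 51^(-1) ≡ 51^{129} ≡ 18 mod 131. Verify: 51 × 18 = 918 ≡ 1 mod 131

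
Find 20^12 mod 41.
By repeated squaring mod 41: 20^{1}≡20, 20^{2}≡31, 20^{4}≡18, 20^{8}≡37. Then 20^{12} = 20^{8+4} ≡ 37 × 18 ≡ 10 mod 41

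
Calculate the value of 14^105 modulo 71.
Using Fermat: 14^{70} ≡ 1 mod 71. 105 ≡ 35 mod 70. So 14^{105} ≡ 14^{35} ≡ 70 mod 71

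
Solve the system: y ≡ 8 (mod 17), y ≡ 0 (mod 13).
M = 17 × 13 = 221. M₁ = 13, y₁ ≡ 4 (mod 17). M₂ = 17, y₂ ≡ 10 (mod 13). y = 8×13×4 + 0×17×10 ≡ 195 (mod 221)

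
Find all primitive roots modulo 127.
There are φ(126) = 36 primitive roots mod 127: {3, 6, 7, 12, 14, 23, 29, 39, 43, 45, 46, 48, 53, 55, 56, 57, 58, 65, 67, 78, 83, 85, 86, 91, 92, 93, 96, 97, 101, 106, 109, 110, 112, 114, 116, 118}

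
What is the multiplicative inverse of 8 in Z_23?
Since 23 is prime, by Fermat 8^(-1) ≡ 8^{21} ≡ 3 (mod 23). Verify: 8 × 3 = 24 ≡ 1 (mod 23)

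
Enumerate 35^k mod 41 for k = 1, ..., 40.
35^1, 35^2, ..., 35^{40} mod 41: [35, 36, 30, 25, 14, 39, 12, 10, 22, 32, 13, 4, 17, 21, 38, 18, 15, 33, 7, 40, 6, 5, 11, 16, 27, 2, 29, 31, 19, 9, 28, 37, 24, 20, 3, 23, 26, 8, 34, 1]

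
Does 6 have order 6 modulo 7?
6^{2} ≡ 1 mod 7 and 2 < 6, so ord_7(6) = 2 ≠ 6 and 6 is not a primitive root.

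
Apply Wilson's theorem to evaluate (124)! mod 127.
(126)! = (124)! × (125) × (126) ≡ -1 (mod 127). So (124)! ≡ -1 × [(126)(125)]^(-1) ≡ 63 (mod 127)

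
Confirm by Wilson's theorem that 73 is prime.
(72)! mod 73 = 72. Since this equals -1 (mod 73), Wilson confirms 73 is prime.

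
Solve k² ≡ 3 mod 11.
The square roots of 3 mod 11 are 5 and 6. Verify: 5² = 25 ≡ 3 mod 11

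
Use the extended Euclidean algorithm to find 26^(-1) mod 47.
Extended GCD: 26(-9) + 47(5) = 1. So 26^(-1) ≡ -9 ≡ 38 (mod 47). Verify: 26 × 38 = 988 ≡ 1 (mod 47)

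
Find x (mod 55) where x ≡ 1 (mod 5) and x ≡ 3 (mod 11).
M = 5 × 11 = 55. M₁ = 11, y₁ ≡ 1 (mod 5). M₂ = 5, y₂ ≡ 9 (mod 11). x = 1×11×1 + 3×5×9 ≡ 36 (mod 55)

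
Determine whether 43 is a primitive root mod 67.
43^{22} ≡ 1 (mod 67) and 22 < 66, so ord_67(43) = 22 ≠ 66 and 43 is not a primitive root.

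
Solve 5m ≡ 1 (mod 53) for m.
Since 53 is prime, by Fermat 5^(-1) ≡ 5^{51} ≡ 32 (mod 53). Verify: 5 × 32 = 160 ≡ 1 (mod 53)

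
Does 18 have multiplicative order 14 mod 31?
Powers of 18 mod 31: 18^1≡18, 18^2≡14, 18^3≡4, 18^4≡10, 18^5≡25, 18^6≡16, 18^7≡9, 18^8≡7, 18^9≡2, 18^10≡5, 18^11≡28, 18^12≡8, 18^13≡20, 18^14≡19, 18^15≡1. 18^14≡19≢1, so ord ≠ 14. No, the actual order is 15.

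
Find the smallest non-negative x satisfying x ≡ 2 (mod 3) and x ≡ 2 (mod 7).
M = 3 × 7 = 21. M₁ = 7, y₁ ≡ 1 (mod 3). M₂ = 3, y₂ ≡ 5 (mod 7). x = 2×7×1 + 2×3×5 ≡ 2 (mod 21)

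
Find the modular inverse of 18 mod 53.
Since 53 is prime, by Fermat 18^(-1) ≡ 18^{51} ≡ 3 mod 53. Verify: 18 × 3 = 54 ≡ 1 mod 53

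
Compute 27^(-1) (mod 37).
Since 37 is prime, by Fermat 27^(-1) ≡ 27^{35} ≡ 11 (mod 37). Verify: 27 × 11 = 297 ≡ 1 (mod 37)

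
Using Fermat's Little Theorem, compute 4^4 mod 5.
By Fermat's Little Theorem, 4^{4} ≡ 1 (mod 5) since 5 is prime and gcd(4, 5) = 1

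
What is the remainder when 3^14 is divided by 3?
By repeated squaring mod 3: 3^{1}≡0, 3^{2}≡0, 3^{4}≡0, 3^{8}≡0. Then 3^{14} = 3^{8+4+2} ≡ 0 × 0 × 0 ≡ 0 mod 3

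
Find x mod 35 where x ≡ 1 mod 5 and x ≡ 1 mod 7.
M = 5 × 7 = 35. M₁ = 7, y₁ ≡ 3 mod 5. M₂ = 5, y₂ ≡ 3 mod 7. x = 1×7×3 + 1×5×3 ≡ 1 mod 35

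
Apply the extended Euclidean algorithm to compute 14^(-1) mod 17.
Extended GCD: 14(-6) + 17(5) = 1. So 14^(-1) ≡ -6 ≡ 11 (mod 17). Verify: 14 × 11 = 154 ≡ 1 (mod 17)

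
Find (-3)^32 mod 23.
Using Fermat: (-3)^{22} ≡ 1 mod 23. 32 ≡ 10 mod 22. So (-3)^{32} ≡ (-3)^{10} ≡ 8 mod 23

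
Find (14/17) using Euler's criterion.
(14/17) = 14^{8} mod 17 = -1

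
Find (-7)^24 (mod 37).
By repeated squaring (mod 37): (-7)^{1}≡30, (-7)^{2}≡12, (-7)^{4}≡33, (-7)^{8}≡16, (-7)^{16}≡34. Then (-7)^{24} = (-7)^{16+8} ≡ 34 × 16 ≡ 26 (mod 37)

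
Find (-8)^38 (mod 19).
Using Fermat: (-8)^{18} ≡ 1 (mod 19). 38 ≡ 2 (mod 18). So (-8)^{38} ≡ (-8)^{2} ≡ 7 (mod 19)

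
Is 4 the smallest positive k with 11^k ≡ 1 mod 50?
Powers of 11 mod 50: 11^1≡11, 11^2≡21, 11^3≡31, 11^4≡41, 11^5≡1. 11^4≡41≢1, so ord ≠ 4. No, the actual order is 5.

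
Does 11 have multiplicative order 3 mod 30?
Powers of 11 mod 30: 11^1≡11, 11^2≡1. Already 11^2≡1, so the order is 2 < 3. No, the actual order is 2.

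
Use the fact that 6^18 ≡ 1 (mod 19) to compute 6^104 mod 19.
By Fermat: 6^{18} ≡ 1 (mod 19). 104 = 5×18 + 14. So 6^{104} ≡ 6^{14} ≡ 5 (mod 19)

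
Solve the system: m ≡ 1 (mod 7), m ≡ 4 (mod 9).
M = 7 × 9 = 63. M₁ = 9, y₁ ≡ 4 (mod 7). M₂ = 7, y₂ ≡ 4 (mod 9). m = 1×9×4 + 4×7×4 ≡ 22 (mod 63)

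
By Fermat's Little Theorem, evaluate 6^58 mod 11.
By Fermat: 6^{10} ≡ 1 mod 11. 58 = 5×10 + 8. So 6^{58} ≡ 6^{8} ≡ 4 mod 11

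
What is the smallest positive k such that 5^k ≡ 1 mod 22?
Powers of 5 mod 22: 5^1≡5, 5^2≡3, 5^3≡15, 5^4≡9, 5^5≡1. So the order of 5 is 5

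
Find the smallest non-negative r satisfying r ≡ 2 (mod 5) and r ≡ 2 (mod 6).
M = 5 × 6 = 30. M₁ = 6, y₁ ≡ 1 (mod 5). M₂ = 5, y₂ ≡ 5 (mod 6). r = 2×6×1 + 2×5×5 ≡ 2 (mod 30)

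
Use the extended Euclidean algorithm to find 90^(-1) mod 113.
Extended GCD: 90(54) + 113(-43) = 1. So 90^(-1) ≡ 54 mod 113. Verify: 90 × 54 = 4860 ≡ 1 mod 113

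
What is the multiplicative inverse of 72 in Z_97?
Since 97 is prime, by Fermat 72^(-1) ≡ 72^{95} ≡ 31 (mod 97). Verify: 72 × 31 = 2232 ≡ 1 (mod 97)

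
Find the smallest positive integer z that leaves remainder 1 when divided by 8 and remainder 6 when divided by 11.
M = 8 × 11 = 88. M₁ = 11, y₁ ≡ 3 (mod 8). M₂ = 8, y₂ ≡ 7 (mod 11). z = 1×11×3 + 6×8×7 ≡ 17 (mod 88)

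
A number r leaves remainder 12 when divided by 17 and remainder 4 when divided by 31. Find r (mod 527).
M = 17 × 31 = 527. M₁ = 31, y₁ ≡ 11 (mod 17). M₂ = 17, y₂ ≡ 11 (mod 31). r = 12×31×11 + 4×17×11 ≡ 97 (mod 527)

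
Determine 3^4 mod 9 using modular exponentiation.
3^{4} = 81 ≡ 0 mod 9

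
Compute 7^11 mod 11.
Using Fermat: 7^{10} ≡ 1 mod 11. 11 ≡ 1 mod 10. So 7^{11} ≡ 7^{1} ≡ 7 mod 11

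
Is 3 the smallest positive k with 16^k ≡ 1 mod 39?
Powers of 16 mod 39: 16^1≡16, 16^2≡22, 16^3≡1. First k with 16^k≡1 is k=3. Yes, ord_39(16) = 3.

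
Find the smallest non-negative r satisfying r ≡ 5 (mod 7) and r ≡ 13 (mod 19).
M = 7 × 19 = 133. M₁ = 19, y₁ ≡ 3 (mod 7). M₂ = 7, y₂ ≡ 11 (mod 19). r = 5×19×3 + 13×7×11 ≡ 89 (mod 133)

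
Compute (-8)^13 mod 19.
By repeated squaring mod 19: (-8)^{1}≡11, (-8)^{2}≡7, (-8)^{4}≡11, (-8)^{8}≡7. Then (-8)^{13} = (-8)^{8+4+1} ≡ 7 × 11 × 11 ≡ 11 mod 19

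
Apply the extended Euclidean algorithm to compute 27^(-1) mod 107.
Extended GCD: 27(4) + 107(-1) = 1. So 27^(-1) ≡ 4 mod 107. Verify: 27 × 4 = 108 ≡ 1 mod 107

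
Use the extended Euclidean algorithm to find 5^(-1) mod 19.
Extended GCD: 5(4) + 19(-1) = 1. So 5^(-1) ≡ 4 (mod 19). Verify: 5 × 4 = 20 ≡ 1 (mod 19)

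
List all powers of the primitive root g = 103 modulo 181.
103^1, 103^2, ..., 103^{180} mod 181: [103, 111, 30, 13, 72, 176, 28, 169, 31, 116, 2, 25, 41, 60, 26, 144, 171, 56, 157, 62, 51, 4, 50, 82, 120, 52, 107, 161, 112, 133, 124, 102, 8, 100, 164, 59, 104, 33, 141, 43, 85, 67, 23, 16, 19, 147, 118, 27, 66, 101, 86, 170, 134, 46, 32, 38, 113, 55, 54, 132, 21, 172, 159, 87, 92, 64, 76, 45, 110, 108, 83, 42, 163, 137, 174, 3, 128, 152, 90, 39, 35, 166, 84, 145, 93, 167, 6, 75, 123, 180, 78, 70, 151, 168, 109, 5, 153, 12, 150, 65, 179, 156, 140, 121, 155, 37, 10, 125, 24, 119, 130, 177, 131, 99, 61, 129, 74, 20, 69, 48, 57, 79, 173, 81, 17, 122, 77, 148, 40, 138, 96, 114, 158, 165, 162, 34, 63, 154, 115, 80, 95, 11, 47, 135, 149, 143, 68, 126, 127, 49, 160, 9, 22, 94, 89, 117, 105, 136, 71, 73, 98, 139, 18, 44, 7, 178, 53, 29, 91, 142, 146, 15, 97, 36, 88, 14, 175, 106, 58, 1]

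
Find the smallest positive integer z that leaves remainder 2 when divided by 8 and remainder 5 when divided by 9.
M = 8 × 9 = 72. M₁ = 9, y₁ ≡ 1 (mod 8). M₂ = 8, y₂ ≡ 8 (mod 9). z = 2×9×1 + 5×8×8 ≡ 50 (mod 72)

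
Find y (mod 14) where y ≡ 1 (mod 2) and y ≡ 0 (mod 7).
M = 2 × 7 = 14. M₁ = 7, y₁ ≡ 1 (mod 2). M₂ = 2, y₂ ≡ 4 (mod 7). y = 1×7×1 + 0×2×4 ≡ 7 (mod 14)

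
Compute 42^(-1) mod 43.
Since 43 is prime, by Fermat 42^(-1) ≡ 42^{41} ≡ 42 mod 43. Verify: 42 × 42 = 1764 ≡ 1 mod 43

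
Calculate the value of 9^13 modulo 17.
By repeated squaring mod 17: 9^{1}≡9, 9^{2}≡13, 9^{4}≡16, 9^{8}≡1. Then 9^{13} = 9^{8+4+1} ≡ 1 × 16 × 9 ≡ 8 mod 17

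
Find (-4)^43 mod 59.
By repeated squaring mod 59: (-4)^{1}≡55, (-4)^{2}≡16, (-4)^{4}≡20, (-4)^{8}≡46, (-4)^{16}≡51, (-4)^{32}≡5. Then (-4)^{43} = (-4)^{32+8+2+1} ≡ 5 × 46 × 16 × 55 ≡ 30 mod 59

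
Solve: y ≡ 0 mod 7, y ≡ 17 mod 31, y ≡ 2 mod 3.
M = 7 × 31 × 3 = 651. M₁ = 93, y₁ ≡ 4 mod 7. M₂ = 21, y₂ ≡ 3 mod 31. M₃ = 217, y₃ ≡ 1 mod 3. y = 0×93×4 + 17×21×3 + 2×217×1 ≡ 203 mod 651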